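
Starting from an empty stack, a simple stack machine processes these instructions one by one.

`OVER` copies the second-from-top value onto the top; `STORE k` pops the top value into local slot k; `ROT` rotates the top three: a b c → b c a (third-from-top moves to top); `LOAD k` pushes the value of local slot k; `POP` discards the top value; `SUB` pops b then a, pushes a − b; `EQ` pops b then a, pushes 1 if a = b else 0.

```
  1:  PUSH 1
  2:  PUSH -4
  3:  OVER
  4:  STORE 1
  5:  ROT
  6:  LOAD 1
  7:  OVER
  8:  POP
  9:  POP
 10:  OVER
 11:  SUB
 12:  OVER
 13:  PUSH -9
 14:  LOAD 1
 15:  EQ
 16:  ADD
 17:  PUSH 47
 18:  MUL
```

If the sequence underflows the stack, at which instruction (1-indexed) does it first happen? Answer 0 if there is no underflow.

PUSH 1   1
PUSH -4  1 -4
OVER     1 -4 1
STORE 1  1 -4
ROT  — needs 3 operands, stack has 2 → underflow

5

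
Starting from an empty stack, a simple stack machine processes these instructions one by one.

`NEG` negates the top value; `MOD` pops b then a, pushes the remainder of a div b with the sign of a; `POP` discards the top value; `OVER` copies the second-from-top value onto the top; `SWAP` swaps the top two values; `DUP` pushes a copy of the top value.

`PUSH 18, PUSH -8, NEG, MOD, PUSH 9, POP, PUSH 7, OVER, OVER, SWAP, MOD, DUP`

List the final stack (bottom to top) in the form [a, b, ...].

PUSH 18 : 18
PUSH -8 : 18 -8
NEG     : 18 8
MOD     : 2
PUSH 9  : 2 9
POP     : 2
PUSH 7  : 2 7
OVER    : 2 7 2
OVER    : 2 7 2 7
SWAP    : 2 7 7 2
MOD     : 2 7 1
DUP     : 2 7 1 1

[2, 7, 1, 1]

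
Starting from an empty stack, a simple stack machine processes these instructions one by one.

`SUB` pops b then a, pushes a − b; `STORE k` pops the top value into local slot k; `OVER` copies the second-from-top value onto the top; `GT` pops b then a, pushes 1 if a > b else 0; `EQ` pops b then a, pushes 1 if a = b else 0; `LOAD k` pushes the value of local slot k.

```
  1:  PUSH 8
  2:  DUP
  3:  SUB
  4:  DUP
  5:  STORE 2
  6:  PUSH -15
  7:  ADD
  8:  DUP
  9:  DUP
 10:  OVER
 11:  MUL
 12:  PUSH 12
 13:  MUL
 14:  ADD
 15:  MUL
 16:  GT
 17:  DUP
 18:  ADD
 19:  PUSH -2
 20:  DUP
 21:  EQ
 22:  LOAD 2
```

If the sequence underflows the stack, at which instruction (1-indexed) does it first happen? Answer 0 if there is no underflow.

PUSH 8   -> [8]
DUP      -> [8, 8]
SUB      -> [0]
DUP      -> [0, 0]
STORE 2  -> [0]
PUSH -15 -> [0, -15]
ADD      -> [-15]
DUP      -> [-15, -15]
DUP      -> [-15, -15, -15]
OVER     -> [-15, -15, -15, -15]
MUL      -> [-15, -15, 225]
PUSH 12  -> [-15, -15, 225, 12]
MUL      -> [-15, -15, 2700]
ADD      -> [-15, 2685]
MUL      -> [-40275]
GT  — needs 2 operands, stack has 1 → underflow

16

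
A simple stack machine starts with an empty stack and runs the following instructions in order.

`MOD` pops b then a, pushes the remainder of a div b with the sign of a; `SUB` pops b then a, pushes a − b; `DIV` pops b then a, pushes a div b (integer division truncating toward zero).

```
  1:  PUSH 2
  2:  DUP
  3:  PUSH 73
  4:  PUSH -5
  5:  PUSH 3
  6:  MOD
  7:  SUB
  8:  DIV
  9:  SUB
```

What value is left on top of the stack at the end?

PUSH 2   [2]
DUP      [2, 2]
PUSH 73  [2, 2, 73]
PUSH -5  [2, 2, 73, -5]
PUSH 3   [2, 2, 73, -5, 3]
MOD      [2, 2, 73, -2]
SUB      [2, 2, 75]
DIV      [2, 0]
SUB      [2]

2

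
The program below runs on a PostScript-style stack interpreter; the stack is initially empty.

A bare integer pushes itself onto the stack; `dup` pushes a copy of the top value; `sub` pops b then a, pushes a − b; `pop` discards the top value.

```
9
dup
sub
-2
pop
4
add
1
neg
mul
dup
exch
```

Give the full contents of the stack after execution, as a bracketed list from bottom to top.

[-4, -4]

9    -> 9
dup  -> 9 9
sub  -> 0
-2   -> 0 -2
pop  -> 0
4    -> 0 4
add  -> 4
1    -> 4 1
neg  -> 4 -1
mul  -> -4
dup  -> -4 -4
exch -> -4 -4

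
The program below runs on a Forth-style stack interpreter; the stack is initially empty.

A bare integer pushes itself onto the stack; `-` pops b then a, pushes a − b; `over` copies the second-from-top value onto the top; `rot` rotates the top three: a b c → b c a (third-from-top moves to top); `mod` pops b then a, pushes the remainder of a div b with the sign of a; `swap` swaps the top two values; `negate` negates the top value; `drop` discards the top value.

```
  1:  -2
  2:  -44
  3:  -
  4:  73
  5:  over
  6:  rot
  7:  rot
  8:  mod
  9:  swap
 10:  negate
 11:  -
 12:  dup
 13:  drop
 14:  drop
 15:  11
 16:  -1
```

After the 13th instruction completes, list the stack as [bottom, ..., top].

[84]

-2     -> -2
-44    -> -2 -44
-      -> 42
73     -> 42 73
over   -> 42 73 42
rot    -> 73 42 42
rot    -> 42 42 73
mod    -> 42 42
swap   -> 42 42
negate -> 42 -42
-      -> 84
dup    -> 84 84
drop   -> 84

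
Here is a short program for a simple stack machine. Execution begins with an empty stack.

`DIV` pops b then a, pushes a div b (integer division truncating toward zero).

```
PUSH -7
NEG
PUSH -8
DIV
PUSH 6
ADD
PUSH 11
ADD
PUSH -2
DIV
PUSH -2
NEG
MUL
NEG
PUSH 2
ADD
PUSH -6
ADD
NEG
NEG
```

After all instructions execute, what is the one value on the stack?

PUSH -7  [-7]
NEG      [7]
PUSH -8  [7, -8]
DIV      [0]
PUSH 6   [0, 6]
ADD      [6]
PUSH 11  [6, 11]
ADD      [17]
PUSH -2  [17, -2]
DIV      [-8]
PUSH -2  [-8, -2]
NEG      [-8, 2]
MUL      [-16]
NEG      [16]
PUSH 2   [16, 2]
ADD      [18]
PUSH -6  [18, -6]
ADD      [12]
NEG      [-12]
NEG      [12]

12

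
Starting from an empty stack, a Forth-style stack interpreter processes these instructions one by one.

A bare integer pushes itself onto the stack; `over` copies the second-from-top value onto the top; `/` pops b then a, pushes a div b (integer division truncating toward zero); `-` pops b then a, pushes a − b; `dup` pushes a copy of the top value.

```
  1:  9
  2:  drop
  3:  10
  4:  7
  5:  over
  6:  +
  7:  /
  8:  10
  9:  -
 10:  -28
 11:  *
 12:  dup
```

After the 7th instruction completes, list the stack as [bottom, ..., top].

9    -> 9
drop -> (empty)
10   -> 10
7    -> 10 7
over -> 10 7 10
+    -> 10 17
/    -> 0

[0]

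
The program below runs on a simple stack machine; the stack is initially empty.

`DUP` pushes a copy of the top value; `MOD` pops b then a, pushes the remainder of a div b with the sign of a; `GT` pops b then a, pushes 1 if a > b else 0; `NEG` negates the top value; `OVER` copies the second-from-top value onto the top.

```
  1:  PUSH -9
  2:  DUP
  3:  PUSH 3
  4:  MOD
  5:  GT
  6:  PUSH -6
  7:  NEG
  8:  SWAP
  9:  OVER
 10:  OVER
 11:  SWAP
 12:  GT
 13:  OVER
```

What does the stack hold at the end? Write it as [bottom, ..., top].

PUSH -9 -> -9
DUP     -> -9 -9
PUSH 3  -> -9 -9 3
MOD     -> -9 0
GT      -> 0
PUSH -6 -> 0 -6
NEG     -> 0 6
SWAP    -> 6 0
OVER    -> 6 0 6
OVER    -> 6 0 6 0
SWAP    -> 6 0 0 6
GT      -> 6 0 0
OVER    -> 6 0 0 0

[6, 0, 0, 0]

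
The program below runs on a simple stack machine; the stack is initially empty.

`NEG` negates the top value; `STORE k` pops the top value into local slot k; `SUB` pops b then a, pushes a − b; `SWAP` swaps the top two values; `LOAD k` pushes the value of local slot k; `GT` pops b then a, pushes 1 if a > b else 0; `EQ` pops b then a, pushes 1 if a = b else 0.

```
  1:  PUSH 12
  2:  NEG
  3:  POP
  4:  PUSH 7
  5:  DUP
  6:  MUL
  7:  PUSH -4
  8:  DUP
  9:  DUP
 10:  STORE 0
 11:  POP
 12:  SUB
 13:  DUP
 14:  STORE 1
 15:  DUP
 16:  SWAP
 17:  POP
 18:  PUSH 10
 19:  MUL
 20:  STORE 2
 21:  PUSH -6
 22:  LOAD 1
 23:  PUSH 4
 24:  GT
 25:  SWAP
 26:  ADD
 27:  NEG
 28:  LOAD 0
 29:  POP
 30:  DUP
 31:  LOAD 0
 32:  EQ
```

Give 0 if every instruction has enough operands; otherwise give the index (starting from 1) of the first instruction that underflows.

PUSH 12  12
NEG      -12
POP      (empty)
PUSH 7   7
DUP      7 7
MUL      49
PUSH -4  49 -4
DUP      49 -4 -4
DUP      49 -4 -4 -4
STORE 0  49 -4 -4
POP      49 -4
SUB      53
DUP      53 53
STORE 1  53
DUP      53 53
SWAP     53 53
POP      53
PUSH 10  53 10
MUL      530
STORE 2  (empty)
PUSH -6  -6
LOAD 1   -6 53
PUSH 4   -6 53 4
GT       -6 1
SWAP     1 -6
ADD      -5
NEG      5
LOAD 0   5 -4
POP      5
DUP      5 5
LOAD 0   5 5 -4
EQ       5 0

0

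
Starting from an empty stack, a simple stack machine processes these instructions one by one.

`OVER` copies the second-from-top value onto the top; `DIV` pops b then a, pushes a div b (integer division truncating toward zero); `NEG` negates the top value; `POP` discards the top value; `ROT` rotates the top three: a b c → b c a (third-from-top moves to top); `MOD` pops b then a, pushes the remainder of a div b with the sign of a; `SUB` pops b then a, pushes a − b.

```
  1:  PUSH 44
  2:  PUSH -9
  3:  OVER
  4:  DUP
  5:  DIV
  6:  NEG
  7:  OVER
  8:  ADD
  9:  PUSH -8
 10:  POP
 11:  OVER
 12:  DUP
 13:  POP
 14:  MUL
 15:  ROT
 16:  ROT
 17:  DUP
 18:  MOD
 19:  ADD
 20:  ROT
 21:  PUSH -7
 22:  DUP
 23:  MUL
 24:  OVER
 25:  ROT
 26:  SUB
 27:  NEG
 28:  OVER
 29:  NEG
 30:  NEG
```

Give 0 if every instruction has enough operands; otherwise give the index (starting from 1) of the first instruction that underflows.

PUSH 44 -> 44
PUSH -9 -> 44 -9
OVER    -> 44 -9 44
DUP     -> 44 -9 44 44
DIV     -> 44 -9 1
NEG     -> 44 -9 -1
OVER    -> 44 -9 -1 -9
ADD     -> 44 -9 -10
PUSH -8 -> 44 -9 -10 -8
POP     -> 44 -9 -10
OVER    -> 44 -9 -10 -9
DUP     -> 44 -9 -10 -9 -9
POP     -> 44 -9 -10 -9
MUL     -> 44 -9 90
ROT     -> -9 90 44
ROT     -> 90 44 -9
DUP     -> 90 44 -9 -9
MOD     -> 90 44 0
ADD     -> 90 44
ROT  — needs 3 operands, stack has 2 → underflow

20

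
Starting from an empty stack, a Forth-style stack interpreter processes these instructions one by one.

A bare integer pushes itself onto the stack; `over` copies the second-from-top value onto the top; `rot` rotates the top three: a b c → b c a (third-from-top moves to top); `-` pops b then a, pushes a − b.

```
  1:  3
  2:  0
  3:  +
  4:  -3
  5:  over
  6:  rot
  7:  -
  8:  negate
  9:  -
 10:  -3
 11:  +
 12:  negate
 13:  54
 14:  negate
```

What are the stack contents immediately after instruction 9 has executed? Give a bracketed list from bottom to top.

[-3]

3      : 3
0      : 3 0
+      : 3
-3     : 3 -3
over   : 3 -3 3
rot    : -3 3 3
-      : -3 0
negate : -3 0
-      : -3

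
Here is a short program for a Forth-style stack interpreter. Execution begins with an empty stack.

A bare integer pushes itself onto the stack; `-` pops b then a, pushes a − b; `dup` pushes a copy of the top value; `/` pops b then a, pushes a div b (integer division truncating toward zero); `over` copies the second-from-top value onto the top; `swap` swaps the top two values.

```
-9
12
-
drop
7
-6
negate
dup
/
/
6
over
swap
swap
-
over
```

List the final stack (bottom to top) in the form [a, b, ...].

-9     → [-9]
12     → [-9, 12]
-      → [-21]
drop   → []
7      → [7]
-6     → [7, -6]
negate → [7, 6]
dup    → [7, 6, 6]
/      → [7, 1]
/      → [7]
6      → [7, 6]
over   → [7, 6, 7]
swap   → [7, 7, 6]
swap   → [7, 6, 7]
-      → [7, -1]
over   → [7, -1, 7]

[7, -1, 7]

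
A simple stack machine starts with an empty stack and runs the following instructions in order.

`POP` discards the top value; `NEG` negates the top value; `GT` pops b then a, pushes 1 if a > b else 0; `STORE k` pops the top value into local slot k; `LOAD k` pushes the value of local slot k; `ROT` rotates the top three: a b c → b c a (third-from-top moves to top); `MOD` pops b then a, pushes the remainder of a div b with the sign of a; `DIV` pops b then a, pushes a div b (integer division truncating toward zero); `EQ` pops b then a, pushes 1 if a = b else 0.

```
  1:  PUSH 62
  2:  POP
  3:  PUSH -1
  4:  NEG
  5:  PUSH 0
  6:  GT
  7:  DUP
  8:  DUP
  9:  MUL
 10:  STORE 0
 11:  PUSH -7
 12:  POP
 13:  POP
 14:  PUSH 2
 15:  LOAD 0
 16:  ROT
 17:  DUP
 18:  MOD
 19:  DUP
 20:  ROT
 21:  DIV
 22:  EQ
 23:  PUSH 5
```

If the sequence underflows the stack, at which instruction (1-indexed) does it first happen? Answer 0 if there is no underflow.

PUSH 62 : 62
POP     : (empty)
PUSH -1 : -1
NEG     : 1
PUSH 0  : 1 0
GT      : 1
DUP     : 1 1
DUP     : 1 1 1
MUL     : 1 1
STORE 0 : 1
PUSH -7 : 1 -7
POP     : 1
POP     : (empty)
PUSH 2  : 2
LOAD 0  : 2 1
ROT  — needs 3 operands, stack has 2 → underflow

16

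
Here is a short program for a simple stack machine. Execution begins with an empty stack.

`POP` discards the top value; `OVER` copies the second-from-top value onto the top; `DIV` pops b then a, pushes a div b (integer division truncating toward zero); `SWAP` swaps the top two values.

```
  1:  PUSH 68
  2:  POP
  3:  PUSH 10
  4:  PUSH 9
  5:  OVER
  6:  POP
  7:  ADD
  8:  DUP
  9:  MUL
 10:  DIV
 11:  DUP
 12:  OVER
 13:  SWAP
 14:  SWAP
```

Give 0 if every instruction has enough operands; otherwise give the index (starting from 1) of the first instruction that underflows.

10

PUSH 68  [68]
POP      []
PUSH 10  [10]
PUSH 9   [10, 9]
OVER     [10, 9, 10]
POP      [10, 9]
ADD      [19]
DUP      [19, 19]
MUL      [361]
DIV  — needs 2 operands, stack has 1 → underflow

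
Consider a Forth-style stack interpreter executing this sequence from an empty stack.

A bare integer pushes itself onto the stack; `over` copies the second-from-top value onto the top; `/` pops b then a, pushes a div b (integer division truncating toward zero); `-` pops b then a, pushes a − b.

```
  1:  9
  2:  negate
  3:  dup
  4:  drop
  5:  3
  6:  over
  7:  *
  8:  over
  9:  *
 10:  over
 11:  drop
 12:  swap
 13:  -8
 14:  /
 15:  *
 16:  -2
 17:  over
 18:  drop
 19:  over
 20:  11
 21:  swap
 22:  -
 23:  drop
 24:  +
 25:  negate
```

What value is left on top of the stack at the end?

-241

9      -> 9
negate -> -9
dup    -> -9 -9
drop   -> -9
3      -> -9 3
over   -> -9 3 -9
*      -> -9 -27
over   -> -9 -27 -9
*      -> -9 243
over   -> -9 243 -9
drop   -> -9 243
swap   -> 243 -9
-8     -> 243 -9 -8
/      -> 243 1
*      -> 243
-2     -> 243 -2
over   -> 243 -2 243
drop   -> 243 -2
over   -> 243 -2 243
11     -> 243 -2 243 11
swap   -> 243 -2 11 243
-      -> 243 -2 -232
drop   -> 243 -2
+      -> 241
negate -> -241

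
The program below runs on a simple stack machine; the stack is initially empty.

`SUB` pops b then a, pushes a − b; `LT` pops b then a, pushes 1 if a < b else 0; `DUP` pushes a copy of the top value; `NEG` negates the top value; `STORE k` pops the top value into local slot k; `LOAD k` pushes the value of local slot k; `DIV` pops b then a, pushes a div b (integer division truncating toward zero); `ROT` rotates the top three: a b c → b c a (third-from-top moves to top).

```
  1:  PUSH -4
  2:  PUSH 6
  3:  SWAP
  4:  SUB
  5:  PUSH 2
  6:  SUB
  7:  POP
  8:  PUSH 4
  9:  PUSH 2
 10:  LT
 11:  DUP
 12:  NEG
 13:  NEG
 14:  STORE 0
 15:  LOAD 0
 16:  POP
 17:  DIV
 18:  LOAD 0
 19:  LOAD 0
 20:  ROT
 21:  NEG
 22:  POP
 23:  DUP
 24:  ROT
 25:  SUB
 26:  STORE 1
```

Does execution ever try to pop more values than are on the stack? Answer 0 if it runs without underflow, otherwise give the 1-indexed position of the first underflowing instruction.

17

PUSH -4  [-4]
PUSH 6   [-4, 6]
SWAP     [6, -4]
SUB      [10]
PUSH 2   [10, 2]
SUB      [8]
POP      []
PUSH 4   [4]
PUSH 2   [4, 2]
LT       [0]
DUP      [0, 0]
NEG      [0, 0]
NEG      [0, 0]
STORE 0  [0]
LOAD 0   [0, 0]
POP      [0]
DIV  — needs 2 operands, stack has 1 → underflow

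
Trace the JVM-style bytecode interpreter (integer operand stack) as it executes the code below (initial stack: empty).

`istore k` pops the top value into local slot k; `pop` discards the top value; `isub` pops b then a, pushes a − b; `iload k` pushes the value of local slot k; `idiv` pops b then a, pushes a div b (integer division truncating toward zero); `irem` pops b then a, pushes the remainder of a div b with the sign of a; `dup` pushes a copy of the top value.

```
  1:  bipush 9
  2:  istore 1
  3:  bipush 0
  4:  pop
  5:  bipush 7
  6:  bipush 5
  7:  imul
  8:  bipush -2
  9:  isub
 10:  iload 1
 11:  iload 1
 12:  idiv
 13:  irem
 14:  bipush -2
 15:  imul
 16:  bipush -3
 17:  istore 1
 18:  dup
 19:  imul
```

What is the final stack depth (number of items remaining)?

1

bipush 9   9
istore 1   (empty)
bipush 0   0
pop        (empty)
bipush 7   7
bipush 5   7 5
imul       35
bipush -2  35 -2
isub       37
iload 1    37 9
iload 1    37 9 9
idiv       37 1
irem       0
bipush -2  0 -2
imul       0
bipush -3  0 -3
istore 1   0
dup        0 0
imul       0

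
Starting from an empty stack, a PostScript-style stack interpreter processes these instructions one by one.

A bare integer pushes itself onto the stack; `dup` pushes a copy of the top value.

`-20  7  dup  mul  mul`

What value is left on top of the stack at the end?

-980

-20 -> [-20]
7   -> [-20, 7]
dup -> [-20, 7, 7]
mul -> [-20, 49]
mul -> [-980]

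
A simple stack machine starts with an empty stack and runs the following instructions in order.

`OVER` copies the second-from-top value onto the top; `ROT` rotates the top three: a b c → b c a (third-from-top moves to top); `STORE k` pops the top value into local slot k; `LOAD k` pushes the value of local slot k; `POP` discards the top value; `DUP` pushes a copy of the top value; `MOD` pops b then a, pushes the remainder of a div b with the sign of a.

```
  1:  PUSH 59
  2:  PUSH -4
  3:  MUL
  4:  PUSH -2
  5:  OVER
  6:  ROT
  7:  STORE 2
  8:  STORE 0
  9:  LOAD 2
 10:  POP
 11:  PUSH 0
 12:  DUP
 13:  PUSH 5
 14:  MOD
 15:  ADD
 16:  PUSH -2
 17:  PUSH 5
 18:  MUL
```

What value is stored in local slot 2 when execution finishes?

PUSH 59  59
PUSH -4  59 -4
MUL      -236
PUSH -2  -236 -2
OVER     -236 -2 -236
ROT      -2 -236 -236
STORE 2  -2 -236
STORE 0  -2
LOAD 2   -2 -236
POP      -2
PUSH 0   -2 0
DUP      -2 0 0
PUSH 5   -2 0 0 5
MOD      -2 0 0
ADD      -2 0
PUSH -2  -2 0 -2
PUSH 5   -2 0 -2 5
MUL      -2 0 -10

-236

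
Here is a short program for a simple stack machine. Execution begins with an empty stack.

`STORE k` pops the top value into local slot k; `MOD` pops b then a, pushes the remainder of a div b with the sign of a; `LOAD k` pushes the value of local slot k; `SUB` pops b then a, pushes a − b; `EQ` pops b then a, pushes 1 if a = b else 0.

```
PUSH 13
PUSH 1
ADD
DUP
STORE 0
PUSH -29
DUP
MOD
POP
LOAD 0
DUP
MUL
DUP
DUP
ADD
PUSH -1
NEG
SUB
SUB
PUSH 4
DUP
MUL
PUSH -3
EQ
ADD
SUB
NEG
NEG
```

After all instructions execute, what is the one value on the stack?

PUSH 13  → [13]
PUSH 1   → [13, 1]
ADD      → [14]
DUP      → [14, 14]
STORE 0  → [14]
PUSH -29 → [14, -29]
DUP      → [14, -29, -29]
MOD      → [14, 0]
POP      → [14]
LOAD 0   → [14, 14]
DUP      → [14, 14, 14]
MUL      → [14, 196]
DUP      → [14, 196, 196]
DUP      → [14, 196, 196, 196]
ADD      → [14, 196, 392]
PUSH -1  → [14, 196, 392, -1]
NEG      → [14, 196, 392, 1]
SUB      → [14, 196, 391]
SUB      → [14, -195]
PUSH 4   → [14, -195, 4]
DUP      → [14, -195, 4, 4]
MUL      → [14, -195, 16]
PUSH -3  → [14, -195, 16, -3]
EQ       → [14, -195, 0]
ADD      → [14, -195]
SUB      → [209]
NEG      → [-209]
NEG      → [209]

209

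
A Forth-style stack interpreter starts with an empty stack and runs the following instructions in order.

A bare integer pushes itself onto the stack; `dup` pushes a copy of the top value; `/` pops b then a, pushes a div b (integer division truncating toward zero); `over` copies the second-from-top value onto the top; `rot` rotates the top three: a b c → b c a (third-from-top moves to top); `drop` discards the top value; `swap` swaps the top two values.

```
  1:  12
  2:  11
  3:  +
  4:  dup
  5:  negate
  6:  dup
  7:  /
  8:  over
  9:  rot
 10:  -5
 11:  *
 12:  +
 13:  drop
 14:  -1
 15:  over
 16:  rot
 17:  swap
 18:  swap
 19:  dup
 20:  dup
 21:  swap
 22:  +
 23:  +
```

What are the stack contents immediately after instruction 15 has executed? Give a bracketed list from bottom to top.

[1, -1, 1]

12     → 12
11     → 12 11
+      → 23
dup    → 23 23
negate → 23 -23
dup    → 23 -23 -23
/      → 23 1
over   → 23 1 23
rot    → 1 23 23
-5     → 1 23 23 -5
*      → 1 23 -115
+      → 1 -92
drop   → 1
-1     → 1 -1
over   → 1 -1 1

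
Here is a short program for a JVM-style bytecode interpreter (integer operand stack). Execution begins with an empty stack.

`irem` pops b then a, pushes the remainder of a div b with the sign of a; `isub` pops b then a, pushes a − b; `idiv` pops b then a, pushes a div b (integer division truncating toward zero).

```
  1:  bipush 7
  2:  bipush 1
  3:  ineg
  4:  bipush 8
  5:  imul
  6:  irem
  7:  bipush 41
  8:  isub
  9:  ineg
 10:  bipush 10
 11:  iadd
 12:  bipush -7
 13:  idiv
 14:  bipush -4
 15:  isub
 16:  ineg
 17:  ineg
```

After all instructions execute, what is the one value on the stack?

-2

bipush 7  → 7
bipush 1  → 7 1
ineg      → 7 -1
bipush 8  → 7 -1 8
imul      → 7 -8
irem      → 7
bipush 41 → 7 41
isub      → -34
ineg      → 34
bipush 10 → 34 10
iadd      → 44
bipush -7 → 44 -7
idiv      → -6
bipush -4 → -6 -4
isub      → -2
ineg      → 2
ineg      → -2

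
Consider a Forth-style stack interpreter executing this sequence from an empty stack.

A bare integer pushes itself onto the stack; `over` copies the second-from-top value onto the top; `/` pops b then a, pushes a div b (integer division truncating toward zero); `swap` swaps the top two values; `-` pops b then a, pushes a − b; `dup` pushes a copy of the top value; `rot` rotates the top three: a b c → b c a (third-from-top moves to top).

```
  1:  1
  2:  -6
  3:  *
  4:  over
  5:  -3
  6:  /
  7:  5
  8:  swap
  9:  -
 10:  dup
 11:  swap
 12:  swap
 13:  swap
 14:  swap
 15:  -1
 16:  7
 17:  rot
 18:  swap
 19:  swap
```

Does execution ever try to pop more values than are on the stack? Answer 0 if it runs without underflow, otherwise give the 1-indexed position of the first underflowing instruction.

4

1  : 1
-6 : 1 -6
*  : -6
over  — needs 2 operands, stack has 1 → underflow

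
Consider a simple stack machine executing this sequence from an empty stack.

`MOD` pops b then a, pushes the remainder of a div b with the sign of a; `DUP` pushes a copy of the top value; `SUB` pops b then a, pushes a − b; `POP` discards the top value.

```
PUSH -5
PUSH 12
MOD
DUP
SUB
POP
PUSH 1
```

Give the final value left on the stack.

PUSH -5 : [-5]
PUSH 12 : [-5, 12]
MOD     : [-5]
DUP     : [-5, -5]
SUB     : [0]
POP     : []
PUSH 1  : [1]

1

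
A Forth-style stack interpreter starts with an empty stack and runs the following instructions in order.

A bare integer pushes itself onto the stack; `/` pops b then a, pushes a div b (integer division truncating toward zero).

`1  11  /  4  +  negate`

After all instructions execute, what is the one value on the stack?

1      → [1]
11     → [1, 11]
/      → [0]
4      → [0, 4]
+      → [4]
negate → [-4]

-4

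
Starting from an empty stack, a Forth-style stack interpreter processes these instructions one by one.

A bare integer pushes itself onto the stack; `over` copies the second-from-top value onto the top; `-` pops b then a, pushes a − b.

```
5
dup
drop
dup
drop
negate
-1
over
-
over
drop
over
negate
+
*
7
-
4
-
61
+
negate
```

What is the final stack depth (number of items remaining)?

5      -> 5
dup    -> 5 5
drop   -> 5
dup    -> 5 5
drop   -> 5
negate -> -5
-1     -> -5 -1
over   -> -5 -1 -5
-      -> -5 4
over   -> -5 4 -5
drop   -> -5 4
over   -> -5 4 -5
negate -> -5 4 5
+      -> -5 9
*      -> -45
7      -> -45 7
-      -> -52
4      -> -52 4
-      -> -56
61     -> -56 61
+      -> 5
negate -> -5

1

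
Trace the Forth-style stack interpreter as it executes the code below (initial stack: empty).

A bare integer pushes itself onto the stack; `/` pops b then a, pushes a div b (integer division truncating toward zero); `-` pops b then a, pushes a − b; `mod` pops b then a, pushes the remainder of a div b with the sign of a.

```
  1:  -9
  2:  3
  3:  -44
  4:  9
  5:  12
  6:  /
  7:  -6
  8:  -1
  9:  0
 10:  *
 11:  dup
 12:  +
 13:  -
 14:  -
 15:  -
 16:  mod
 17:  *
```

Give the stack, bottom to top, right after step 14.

[-9, 3, -44, 6]

-9  -> [-9]
3   -> [-9, 3]
-44 -> [-9, 3, -44]
9   -> [-9, 3, -44, 9]
12  -> [-9, 3, -44, 9, 12]
/   -> [-9, 3, -44, 0]
-6  -> [-9, 3, -44, 0, -6]
-1  -> [-9, 3, -44, 0, -6, -1]
0   -> [-9, 3, -44, 0, -6, -1, 0]
*   -> [-9, 3, -44, 0, -6, 0]
dup -> [-9, 3, -44, 0, -6, 0, 0]
+   -> [-9, 3, -44, 0, -6, 0]
-   -> [-9, 3, -44, 0, -6]
-   -> [-9, 3, -44, 6]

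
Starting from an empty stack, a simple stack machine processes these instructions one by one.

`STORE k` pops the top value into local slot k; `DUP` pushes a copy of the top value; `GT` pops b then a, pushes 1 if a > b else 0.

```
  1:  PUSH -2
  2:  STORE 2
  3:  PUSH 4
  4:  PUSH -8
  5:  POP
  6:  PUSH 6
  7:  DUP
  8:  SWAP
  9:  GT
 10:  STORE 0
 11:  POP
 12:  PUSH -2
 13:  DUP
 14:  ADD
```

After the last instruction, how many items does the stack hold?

1

PUSH -2 : [-2]
STORE 2 : []
PUSH 4  : [4]
PUSH -8 : [4, -8]
POP     : [4]
PUSH 6  : [4, 6]
DUP     : [4, 6, 6]
SWAP    : [4, 6, 6]
GT      : [4, 0]
STORE 0 : [4]
POP     : []
PUSH -2 : [-2]
DUP     : [-2, -2]
ADD     : [-4]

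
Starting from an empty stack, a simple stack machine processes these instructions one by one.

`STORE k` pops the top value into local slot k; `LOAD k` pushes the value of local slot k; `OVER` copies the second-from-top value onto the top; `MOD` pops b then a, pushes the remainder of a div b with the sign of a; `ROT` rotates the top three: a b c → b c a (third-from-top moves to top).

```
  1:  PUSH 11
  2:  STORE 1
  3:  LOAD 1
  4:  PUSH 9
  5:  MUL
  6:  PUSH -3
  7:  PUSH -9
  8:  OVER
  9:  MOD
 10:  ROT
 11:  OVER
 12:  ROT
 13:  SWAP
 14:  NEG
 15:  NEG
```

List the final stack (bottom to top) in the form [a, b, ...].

PUSH 11  [11]
STORE 1  []
LOAD 1   [11]
PUSH 9   [11, 9]
MUL      [99]
PUSH -3  [99, -3]
PUSH -9  [99, -3, -9]
OVER     [99, -3, -9, -3]
MOD      [99, -3, 0]
ROT      [-3, 0, 99]
OVER     [-3, 0, 99, 0]
ROT      [-3, 99, 0, 0]
SWAP     [-3, 99, 0, 0]
NEG      [-3, 99, 0, 0]
NEG      [-3, 99, 0, 0]

[-3, 99, 0, 0]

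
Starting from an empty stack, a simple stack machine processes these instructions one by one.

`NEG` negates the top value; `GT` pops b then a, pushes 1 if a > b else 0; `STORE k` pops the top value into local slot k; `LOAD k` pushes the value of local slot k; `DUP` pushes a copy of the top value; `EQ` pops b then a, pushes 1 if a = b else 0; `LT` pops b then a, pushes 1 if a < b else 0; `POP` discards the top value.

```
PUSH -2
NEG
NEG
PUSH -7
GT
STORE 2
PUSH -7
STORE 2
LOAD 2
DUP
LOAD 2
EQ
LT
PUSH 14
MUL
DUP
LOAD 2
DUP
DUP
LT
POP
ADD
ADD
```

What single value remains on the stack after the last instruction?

21

PUSH -2  [-2]
NEG      [2]
NEG      [-2]
PUSH -7  [-2, -7]
GT       [1]
STORE 2  []
PUSH -7  [-7]
STORE 2  []
LOAD 2   [-7]
DUP      [-7, -7]
LOAD 2   [-7, -7, -7]
EQ       [-7, 1]
LT       [1]
PUSH 14  [1, 14]
MUL      [14]
DUP      [14, 14]
LOAD 2   [14, 14, -7]
DUP      [14, 14, -7, -7]
DUP      [14, 14, -7, -7, -7]
LT       [14, 14, -7, 0]
POP      [14, 14, -7]
ADD      [14, 7]
ADD      [21]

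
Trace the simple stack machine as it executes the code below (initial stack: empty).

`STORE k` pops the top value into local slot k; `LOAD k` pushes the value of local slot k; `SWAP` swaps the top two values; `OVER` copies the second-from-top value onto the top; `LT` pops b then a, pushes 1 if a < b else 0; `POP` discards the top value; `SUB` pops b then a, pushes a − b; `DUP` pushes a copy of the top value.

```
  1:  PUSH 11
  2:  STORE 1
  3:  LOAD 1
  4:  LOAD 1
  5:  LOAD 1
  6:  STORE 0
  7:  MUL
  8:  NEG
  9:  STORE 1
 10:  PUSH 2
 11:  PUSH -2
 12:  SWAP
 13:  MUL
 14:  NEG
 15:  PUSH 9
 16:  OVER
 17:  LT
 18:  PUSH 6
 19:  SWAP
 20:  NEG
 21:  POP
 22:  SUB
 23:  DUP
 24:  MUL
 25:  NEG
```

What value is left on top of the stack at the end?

PUSH 11 -> [11]
STORE 1 -> []
LOAD 1  -> [11]
LOAD 1  -> [11, 11]
LOAD 1  -> [11, 11, 11]
STORE 0 -> [11, 11]
MUL     -> [121]
NEG     -> [-121]
STORE 1 -> []
PUSH 2  -> [2]
PUSH -2 -> [2, -2]
SWAP    -> [-2, 2]
MUL     -> [-4]
NEG     -> [4]
PUSH 9  -> [4, 9]
OVER    -> [4, 9, 4]
LT      -> [4, 0]
PUSH 6  -> [4, 0, 6]
SWAP    -> [4, 6, 0]
NEG     -> [4, 6, 0]
POP     -> [4, 6]
SUB     -> [-2]
DUP     -> [-2, -2]
MUL     -> [4]
NEG     -> [-4]

-4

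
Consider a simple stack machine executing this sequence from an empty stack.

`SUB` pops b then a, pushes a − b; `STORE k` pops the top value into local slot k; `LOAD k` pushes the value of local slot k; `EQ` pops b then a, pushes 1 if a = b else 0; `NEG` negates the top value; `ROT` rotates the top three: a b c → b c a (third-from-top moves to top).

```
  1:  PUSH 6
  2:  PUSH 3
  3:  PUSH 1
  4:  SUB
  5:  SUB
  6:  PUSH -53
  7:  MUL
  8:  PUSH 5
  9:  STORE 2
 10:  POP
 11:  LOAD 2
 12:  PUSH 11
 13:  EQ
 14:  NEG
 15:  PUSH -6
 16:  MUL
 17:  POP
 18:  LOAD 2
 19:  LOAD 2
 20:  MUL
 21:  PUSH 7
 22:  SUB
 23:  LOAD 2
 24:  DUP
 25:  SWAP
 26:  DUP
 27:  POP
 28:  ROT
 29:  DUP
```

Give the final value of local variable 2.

5

PUSH 6   : 6
PUSH 3   : 6 3
PUSH 1   : 6 3 1
SUB      : 6 2
SUB      : 4
PUSH -53 : 4 -53
MUL      : -212
PUSH 5   : -212 5
STORE 2  : -212
POP      : (empty)
LOAD 2   : 5
PUSH 11  : 5 11
EQ       : 0
NEG      : 0
PUSH -6  : 0 -6
MUL      : 0
POP      : (empty)
LOAD 2   : 5
LOAD 2   : 5 5
MUL      : 25
PUSH 7   : 25 7
SUB      : 18
LOAD 2   : 18 5
DUP      : 18 5 5
SWAP     : 18 5 5
DUP      : 18 5 5 5
POP      : 18 5 5
ROT      : 5 5 18
DUP      : 5 5 18 18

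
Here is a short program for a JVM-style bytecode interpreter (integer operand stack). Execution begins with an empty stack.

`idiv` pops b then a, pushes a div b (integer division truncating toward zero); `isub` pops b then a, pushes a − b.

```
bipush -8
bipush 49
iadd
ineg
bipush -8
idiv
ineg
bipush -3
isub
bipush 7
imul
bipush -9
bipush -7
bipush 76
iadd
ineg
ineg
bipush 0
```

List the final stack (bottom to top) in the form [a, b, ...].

bipush -8  [-8]
bipush 49  [-8, 49]
iadd       [41]
ineg       [-41]
bipush -8  [-41, -8]
idiv       [5]
ineg       [-5]
bipush -3  [-5, -3]
isub       [-2]
bipush 7   [-2, 7]
imul       [-14]
bipush -9  [-14, -9]
bipush -7  [-14, -9, -7]
bipush 76  [-14, -9, -7, 76]
iadd       [-14, -9, 69]
ineg       [-14, -9, -69]
ineg       [-14, -9, 69]
bipush 0   [-14, -9, 69, 0]

[-14, -9, 69, 0]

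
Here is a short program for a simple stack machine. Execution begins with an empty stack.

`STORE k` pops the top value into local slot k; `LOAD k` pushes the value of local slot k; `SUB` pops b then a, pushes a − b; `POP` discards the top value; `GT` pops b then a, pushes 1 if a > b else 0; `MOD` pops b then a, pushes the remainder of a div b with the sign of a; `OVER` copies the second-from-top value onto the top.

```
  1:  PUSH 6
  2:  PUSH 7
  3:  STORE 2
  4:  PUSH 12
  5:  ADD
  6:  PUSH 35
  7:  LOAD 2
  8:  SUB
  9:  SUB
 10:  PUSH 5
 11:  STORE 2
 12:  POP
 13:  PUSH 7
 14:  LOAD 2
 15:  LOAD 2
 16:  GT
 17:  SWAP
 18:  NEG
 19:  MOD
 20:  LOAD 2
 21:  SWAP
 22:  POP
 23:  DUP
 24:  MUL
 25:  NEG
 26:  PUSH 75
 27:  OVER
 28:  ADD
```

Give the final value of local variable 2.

5

PUSH 6  -> [6]
PUSH 7  -> [6, 7]
STORE 2 -> [6]
PUSH 12 -> [6, 12]
ADD     -> [18]
PUSH 35 -> [18, 35]
LOAD 2  -> [18, 35, 7]
SUB     -> [18, 28]
SUB     -> [-10]
PUSH 5  -> [-10, 5]
STORE 2 -> [-10]
POP     -> []
PUSH 7  -> [7]
LOAD 2  -> [7, 5]
LOAD 2  -> [7, 5, 5]
GT      -> [7, 0]
SWAP    -> [0, 7]
NEG     -> [0, -7]
MOD     -> [0]
LOAD 2  -> [0, 5]
SWAP    -> [5, 0]
POP     -> [5]
DUP     -> [5, 5]
MUL     -> [25]
NEG     -> [-25]
PUSH 75 -> [-25, 75]
OVER    -> [-25, 75, -25]
ADD     -> [-25, 50]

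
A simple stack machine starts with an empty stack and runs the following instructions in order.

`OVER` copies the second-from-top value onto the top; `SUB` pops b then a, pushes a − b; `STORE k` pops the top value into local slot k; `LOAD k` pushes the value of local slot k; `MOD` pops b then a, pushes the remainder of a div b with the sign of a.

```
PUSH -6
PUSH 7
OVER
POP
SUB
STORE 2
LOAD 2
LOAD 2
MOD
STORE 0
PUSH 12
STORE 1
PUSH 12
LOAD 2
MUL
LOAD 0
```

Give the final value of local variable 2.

-13

PUSH -6 -> -6
PUSH 7  -> -6 7
OVER    -> -6 7 -6
POP     -> -6 7
SUB     -> -13
STORE 2 -> (empty)
LOAD 2  -> -13
LOAD 2  -> -13 -13
MOD     -> 0
STORE 0 -> (empty)
PUSH 12 -> 12
STORE 1 -> (empty)
PUSH 12 -> 12
LOAD 2  -> 12 -13
MUL     -> -156
LOAD 0  -> -156 0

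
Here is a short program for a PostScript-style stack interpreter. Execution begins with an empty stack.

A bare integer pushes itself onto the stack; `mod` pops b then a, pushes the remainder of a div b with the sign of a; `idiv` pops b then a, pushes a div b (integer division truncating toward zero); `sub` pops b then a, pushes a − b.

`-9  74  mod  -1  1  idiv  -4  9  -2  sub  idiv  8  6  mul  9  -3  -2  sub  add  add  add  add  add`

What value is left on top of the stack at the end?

-9   → -9
74   → -9 74
mod  → -9
-1   → -9 -1
1    → -9 -1 1
idiv → -9 -1
-4   → -9 -1 -4
9    → -9 -1 -4 9
-2   → -9 -1 -4 9 -2
sub  → -9 -1 -4 11
idiv → -9 -1 0
8    → -9 -1 0 8
6    → -9 -1 0 8 6
mul  → -9 -1 0 48
9    → -9 -1 0 48 9
-3   → -9 -1 0 48 9 -3
-2   → -9 -1 0 48 9 -3 -2
sub  → -9 -1 0 48 9 -1
add  → -9 -1 0 48 8
add  → -9 -1 0 56
add  → -9 -1 56
add  → -9 55
add  → 46

46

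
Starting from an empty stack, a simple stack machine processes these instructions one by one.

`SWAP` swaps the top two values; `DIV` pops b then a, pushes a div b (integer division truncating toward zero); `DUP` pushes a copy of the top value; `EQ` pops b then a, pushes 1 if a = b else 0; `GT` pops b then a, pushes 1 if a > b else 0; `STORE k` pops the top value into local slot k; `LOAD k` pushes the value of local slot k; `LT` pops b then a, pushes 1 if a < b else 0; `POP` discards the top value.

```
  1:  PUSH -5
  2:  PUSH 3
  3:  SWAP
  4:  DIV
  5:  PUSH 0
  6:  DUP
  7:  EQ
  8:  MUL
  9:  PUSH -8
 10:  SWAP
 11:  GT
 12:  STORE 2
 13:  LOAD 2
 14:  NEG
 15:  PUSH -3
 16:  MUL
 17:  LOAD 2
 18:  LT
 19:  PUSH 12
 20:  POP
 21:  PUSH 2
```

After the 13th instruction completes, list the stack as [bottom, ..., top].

[0]

PUSH -5  [-5]
PUSH 3   [-5, 3]
SWAP     [3, -5]
DIV      [0]
PUSH 0   [0, 0]
DUP      [0, 0, 0]
EQ       [0, 1]
MUL      [0]
PUSH -8  [0, -8]
SWAP     [-8, 0]
GT       [0]
STORE 2  []
LOAD 2   [0]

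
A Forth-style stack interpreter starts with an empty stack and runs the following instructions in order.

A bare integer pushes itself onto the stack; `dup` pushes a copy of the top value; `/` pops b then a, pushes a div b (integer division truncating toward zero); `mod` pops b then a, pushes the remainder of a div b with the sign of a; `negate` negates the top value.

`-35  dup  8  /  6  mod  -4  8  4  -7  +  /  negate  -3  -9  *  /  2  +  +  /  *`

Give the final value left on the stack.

-70

-35    → -35
dup    → -35 -35
8      → -35 -35 8
/      → -35 -4
6      → -35 -4 6
mod    → -35 -4
-4     → -35 -4 -4
8      → -35 -4 -4 8
4      → -35 -4 -4 8 4
-7     → -35 -4 -4 8 4 -7
+      → -35 -4 -4 8 -3
/      → -35 -4 -4 -2
negate → -35 -4 -4 2
-3     → -35 -4 -4 2 -3
-9     → -35 -4 -4 2 -3 -9
*      → -35 -4 -4 2 27
/      → -35 -4 -4 0
2      → -35 -4 -4 0 2
+      → -35 -4 -4 2
+      → -35 -4 -2
/      → -35 2
*      → -70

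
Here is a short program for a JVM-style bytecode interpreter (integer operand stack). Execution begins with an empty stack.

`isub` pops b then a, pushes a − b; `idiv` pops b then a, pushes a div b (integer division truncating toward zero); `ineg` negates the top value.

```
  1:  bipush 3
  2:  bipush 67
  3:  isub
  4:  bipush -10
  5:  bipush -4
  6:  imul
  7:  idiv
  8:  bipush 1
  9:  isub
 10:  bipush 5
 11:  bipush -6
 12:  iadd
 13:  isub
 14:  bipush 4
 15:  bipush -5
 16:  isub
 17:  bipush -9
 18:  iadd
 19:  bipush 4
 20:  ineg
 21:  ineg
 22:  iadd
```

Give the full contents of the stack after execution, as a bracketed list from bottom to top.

bipush 3   → 3
bipush 67  → 3 67
isub       → -64
bipush -10 → -64 -10
bipush -4  → -64 -10 -4
imul       → -64 40
idiv       → -1
bipush 1   → -1 1
isub       → -2
bipush 5   → -2 5
bipush -6  → -2 5 -6
iadd       → -2 -1
isub       → -1
bipush 4   → -1 4
bipush -5  → -1 4 -5
isub       → -1 9
bipush -9  → -1 9 -9
iadd       → -1 0
bipush 4   → -1 0 4
ineg       → -1 0 -4
ineg       → -1 0 4
iadd       → -1 4

[-1, 4]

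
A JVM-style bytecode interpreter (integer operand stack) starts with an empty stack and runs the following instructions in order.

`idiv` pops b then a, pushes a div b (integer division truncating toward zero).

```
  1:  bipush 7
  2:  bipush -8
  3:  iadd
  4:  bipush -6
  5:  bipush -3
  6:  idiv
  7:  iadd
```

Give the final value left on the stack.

bipush 7  : [7]
bipush -8 : [7, -8]
iadd      : [-1]
bipush -6 : [-1, -6]
bipush -3 : [-1, -6, -3]
idiv      : [-1, 2]
iadd      : [1]

1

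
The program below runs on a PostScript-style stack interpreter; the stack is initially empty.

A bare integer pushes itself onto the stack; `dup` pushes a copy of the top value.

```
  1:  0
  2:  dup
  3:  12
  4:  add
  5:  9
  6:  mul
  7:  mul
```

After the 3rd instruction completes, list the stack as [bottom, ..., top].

[0, 0, 12]

0    0
dup  0 0
12   0 0 12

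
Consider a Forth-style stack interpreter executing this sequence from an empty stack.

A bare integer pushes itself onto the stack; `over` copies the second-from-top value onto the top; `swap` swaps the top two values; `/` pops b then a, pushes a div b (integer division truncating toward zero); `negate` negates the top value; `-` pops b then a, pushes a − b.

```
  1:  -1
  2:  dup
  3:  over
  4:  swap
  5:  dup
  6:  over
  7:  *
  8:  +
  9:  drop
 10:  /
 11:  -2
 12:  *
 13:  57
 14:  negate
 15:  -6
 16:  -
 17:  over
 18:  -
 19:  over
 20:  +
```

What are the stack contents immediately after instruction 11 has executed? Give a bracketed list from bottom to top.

-1    [-1]
dup   [-1, -1]
over  [-1, -1, -1]
swap  [-1, -1, -1]
dup   [-1, -1, -1, -1]
over  [-1, -1, -1, -1, -1]
*     [-1, -1, -1, 1]
+     [-1, -1, 0]
drop  [-1, -1]
/     [1]
-2    [1, -2]

[1, -2]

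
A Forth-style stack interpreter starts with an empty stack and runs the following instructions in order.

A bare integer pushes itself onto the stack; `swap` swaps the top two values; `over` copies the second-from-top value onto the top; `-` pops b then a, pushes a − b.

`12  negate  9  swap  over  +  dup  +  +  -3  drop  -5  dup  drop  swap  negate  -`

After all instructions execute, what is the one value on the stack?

-2

12     -> 12
negate -> -12
9      -> -12 9
swap   -> 9 -12
over   -> 9 -12 9
+      -> 9 -3
dup    -> 9 -3 -3
+      -> 9 -6
+      -> 3
-3     -> 3 -3
drop   -> 3
-5     -> 3 -5
dup    -> 3 -5 -5
drop   -> 3 -5
swap   -> -5 3
negate -> -5 -3
-      -> -2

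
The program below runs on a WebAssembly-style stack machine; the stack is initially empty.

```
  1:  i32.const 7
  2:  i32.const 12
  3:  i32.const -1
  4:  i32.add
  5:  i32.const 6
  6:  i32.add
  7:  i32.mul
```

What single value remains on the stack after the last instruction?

i32.const 7   7
i32.const 12  7 12
i32.const -1  7 12 -1
i32.add       7 11
i32.const 6   7 11 6
i32.add       7 17
i32.mul       119

119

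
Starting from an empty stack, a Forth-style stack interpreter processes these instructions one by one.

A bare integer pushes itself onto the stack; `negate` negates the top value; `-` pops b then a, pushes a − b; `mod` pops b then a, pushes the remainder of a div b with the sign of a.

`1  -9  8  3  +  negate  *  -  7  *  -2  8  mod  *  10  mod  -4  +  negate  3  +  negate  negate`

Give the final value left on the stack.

1      → 1
-9     → 1 -9
8      → 1 -9 8
3      → 1 -9 8 3
+      → 1 -9 11
negate → 1 -9 -11
*      → 1 99
-      → -98
7      → -98 7
*      → -686
-2     → -686 -2
8      → -686 -2 8
mod    → -686 -2
*      → 1372
10     → 1372 10
mod    → 2
-4     → 2 -4
+      → -2
negate → 2
3      → 2 3
+      → 5
negate → -5
negate → 5

5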